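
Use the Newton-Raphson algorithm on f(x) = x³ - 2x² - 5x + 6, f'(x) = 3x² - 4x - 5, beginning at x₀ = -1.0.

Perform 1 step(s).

f(x) = x³ - 2x² - 5x + 6
f'(x) = 3x² - 4x - 5
x₀ = -1.0

Newton-Raphson formula: x_{n+1} = x_n - f(x_n)/f'(x_n)

Iteration 1:
  f(-1.000000) = 8.000000
  f'(-1.000000) = 2.000000
  x_1 = -1.000000 - 8.000000/2.000000 = -5.000000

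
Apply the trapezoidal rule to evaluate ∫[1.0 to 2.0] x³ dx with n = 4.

f(x) = x³
a = 1.0, b = 2.0, n = 4
h = (b - a)/n = 0.250000

Trapezoidal rule: (h/2)[f(x₀) + 2f(x₁) + 2f(x₂) + ... + f(xₙ)]

x_0 = 1.0000, f(x_0) = 1.000000, coefficient = 1
x_1 = 1.2500, f(x_1) = 1.953125, coefficient = 2
x_2 = 1.5000, f(x_2) = 3.375000, coefficient = 2
x_3 = 1.7500, f(x_3) = 5.359375, coefficient = 2
x_4 = 2.0000, f(x_4) = 8.000000, coefficient = 1

I ≈ (0.250000/2) × 30.375000 = 3.796875
Exact value: 3.750000
Error: 0.046875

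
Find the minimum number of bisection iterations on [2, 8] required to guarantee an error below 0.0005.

We need (b-a)/2^n ≤ 0.0005
(8 - 2)/2^n ≤ 0.0005
6/2^n ≤ 0.0005
2^n ≥ 12000
n ≥ log₂(12000) = 13.55
n ≥ 14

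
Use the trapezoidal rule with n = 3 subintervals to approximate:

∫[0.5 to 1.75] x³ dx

f(x) = x³
a = 0.5, b = 1.75, n = 3
h = (b - a)/n = 0.416667

Trapezoidal rule: (h/2)[f(x₀) + 2f(x₁) + 2f(x₂) + ... + f(xₙ)]

x_0 = 0.5000, f(x_0) = 0.125000, coefficient = 1
x_1 = 0.9167, f(x_1) = 0.770255, coefficient = 2
x_2 = 1.3333, f(x_2) = 2.370370, coefficient = 2
x_3 = 1.7500, f(x_3) = 5.359375, coefficient = 1

I ≈ (0.416667/2) × 11.765625 = 2.451172
Exact value: 2.329102
Error: 0.122070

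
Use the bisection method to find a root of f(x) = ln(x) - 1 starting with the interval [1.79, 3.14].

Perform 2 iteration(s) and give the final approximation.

f(x) = ln(x) - 1
Initial interval: [1.79, 3.14]

Iteration 1:
  c_1 = (1.790000 + 3.140000)/2 = 2.465000
  f(c_1) = f(2.465000) = -0.097808
  f(a) × f(c) ≥ 0, new interval: [2.465000, 3.140000]
Iteration 2:
  c_2 = (2.465000 + 3.140000)/2 = 2.802500
  f(c_2) = f(2.802500) = 0.030512
  f(a) × f(c) < 0, new interval: [2.465000, 2.802500]

After 2 iteration(s), the approximation is c_2 = 2.802500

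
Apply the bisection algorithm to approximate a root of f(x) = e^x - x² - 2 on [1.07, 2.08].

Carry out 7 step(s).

f(x) = e^x - x² - 2
Initial interval: [1.07, 2.08]

Iteration 1:
  c_1 = (1.070000 + 2.080000)/2 = 1.575000
  f(c_1) = f(1.575000) = 0.350117
  f(a) × f(c) < 0, new interval: [1.070000, 1.575000]
Iteration 2:
  c_2 = (1.070000 + 1.575000)/2 = 1.322500
  f(c_2) = f(1.322500) = 0.003785
  f(a) × f(c) < 0, new interval: [1.070000, 1.322500]
Iteration 3:
  c_3 = (1.070000 + 1.322500)/2 = 1.196250
  f(c_3) = f(1.196250) = -0.123324
  f(a) × f(c) ≥ 0, new interval: [1.196250, 1.322500]
Iteration 4:
  c_4 = (1.196250 + 1.322500)/2 = 1.259375
  f(c_4) = f(1.259375) = -0.062807
  f(a) × f(c) ≥ 0, new interval: [1.259375, 1.322500]
Iteration 5:
  c_5 = (1.259375 + 1.322500)/2 = 1.290938
  f(c_5) = f(1.290938) = -0.030326
  f(a) × f(c) ≥ 0, new interval: [1.290938, 1.322500]
Iteration 6:
  c_6 = (1.290938 + 1.322500)/2 = 1.306719
  f(c_6) = f(1.306719) = -0.013481
  f(a) × f(c) ≥ 0, new interval: [1.306719, 1.322500]
Iteration 7:
  c_7 = (1.306719 + 1.322500)/2 = 1.314609
  f(c_7) = f(1.314609) = -0.004902
  f(a) × f(c) ≥ 0, new interval: [1.314609, 1.322500]

After 7 iteration(s), the approximation is c_7 = 1.314609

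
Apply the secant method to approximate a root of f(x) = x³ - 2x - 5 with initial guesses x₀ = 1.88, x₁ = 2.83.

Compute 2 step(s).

f(x) = x³ - 2x - 5
x₀ = 1.88, x₁ = 2.83

Secant formula: x_{n+1} = x_n - f(x_n)(x_n - x_{n-1})/(f(x_n) - f(x_{n-1}))

Iteration 1:
  f(1.880000) = -2.115328
  f(2.830000) = 12.005187
  x_2 = 2.830000 - 12.005187×(2.830000 - 1.880000)/(12.005187 - (-2.115328))
       = 2.022315
Iteration 2:
  f(2.830000) = 12.005187
  f(2.022315) = -0.773851
  x_3 = 2.022315 - (-0.773851)×(2.022315 - 2.830000)/(-0.773851 - 12.005187)
       = 2.071225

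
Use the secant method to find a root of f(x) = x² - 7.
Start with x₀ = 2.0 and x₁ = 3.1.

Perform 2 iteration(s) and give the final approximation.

f(x) = x² - 7
x₀ = 2.0, x₁ = 3.1

Secant formula: x_{n+1} = x_n - f(x_n)(x_n - x_{n-1})/(f(x_n) - f(x_{n-1}))

Iteration 1:
  f(2.000000) = -3.000000
  f(3.100000) = 2.610000
  x_2 = 3.100000 - 2.610000×(3.100000 - 2.000000)/(2.610000 - (-3.000000))
       = 2.588235
Iteration 2:
  f(3.100000) = 2.610000
  f(2.588235) = -0.301038
  x_3 = 2.588235 - (-0.301038)×(2.588235 - 3.100000)/(-0.301038 - 2.610000)
       = 2.641158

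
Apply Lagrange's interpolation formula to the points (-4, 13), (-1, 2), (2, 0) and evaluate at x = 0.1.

Lagrange interpolation formula:
P(x) = Σ yᵢ × Lᵢ(x)
where Lᵢ(x) = Π_{j≠i} (x - xⱼ)/(xᵢ - xⱼ)

L_0(0.1) = (0.1 - (-1))/(-4 - (-1)) × (0.1 - 2)/(-4 - 2) = -0.116111
L_1(0.1) = (0.1 - (-4))/(-1 - (-4)) × (0.1 - 2)/(-1 - 2) = 0.865556
L_2(0.1) = (0.1 - (-4))/(2 - (-4)) × (0.1 - (-1))/(2 - (-1)) = 0.250556

P(0.1) = 13×L_0(0.1) + 2×L_1(0.1) + 0×L_2(0.1)
P(0.1) = 0.221667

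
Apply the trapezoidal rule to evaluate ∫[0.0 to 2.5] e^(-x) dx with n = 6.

f(x) = e^(-x)
a = 0.0, b = 2.5, n = 6
h = (b - a)/n = 0.416667

Trapezoidal rule: (h/2)[f(x₀) + 2f(x₁) + 2f(x₂) + ... + f(xₙ)]

x_0 = 0.0000, f(x_0) = 1.000000, coefficient = 1
x_1 = 0.4167, f(x_1) = 0.659241, coefficient = 2
x_2 = 0.8333, f(x_2) = 0.434598, coefficient = 2
x_3 = 1.2500, f(x_3) = 0.286505, coefficient = 2
x_4 = 1.6667, f(x_4) = 0.188876, coefficient = 2
x_5 = 2.0833, f(x_5) = 0.124514, coefficient = 2
x_6 = 2.5000, f(x_6) = 0.082085, coefficient = 1

I ≈ (0.416667/2) × 4.469552 = 0.931157
Exact value: 0.917915
Error: 0.013242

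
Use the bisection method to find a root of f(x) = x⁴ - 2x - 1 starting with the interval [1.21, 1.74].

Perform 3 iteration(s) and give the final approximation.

f(x) = x⁴ - 2x - 1
Initial interval: [1.21, 1.74]

Iteration 1:
  c_1 = (1.210000 + 1.740000)/2 = 1.475000
  f(c_1) = f(1.475000) = 0.783344
  f(a) × f(c) < 0, new interval: [1.210000, 1.475000]
Iteration 2:
  c_2 = (1.210000 + 1.475000)/2 = 1.342500
  f(c_2) = f(1.342500) = -0.436692
  f(a) × f(c) ≥ 0, new interval: [1.342500, 1.475000]
Iteration 3:
  c_3 = (1.342500 + 1.475000)/2 = 1.408750
  f(c_3) = f(1.408750) = 0.121044
  f(a) × f(c) < 0, new interval: [1.342500, 1.408750]

After 3 iteration(s), the approximation is c_3 = 1.408750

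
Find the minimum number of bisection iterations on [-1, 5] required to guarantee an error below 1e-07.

We need (b-a)/2^n ≤ 1e-07
(5 - (-1))/2^n ≤ 1e-07
6/2^n ≤ 1e-07
2^n ≥ 60000000
n ≥ log₂(60000000) = 25.84
n ≥ 26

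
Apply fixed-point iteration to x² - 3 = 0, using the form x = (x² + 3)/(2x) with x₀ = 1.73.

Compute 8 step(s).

Equation: x² - 3 = 0
Fixed-point form: x = (x² + 3)/(2x)
x₀ = 1.73

x_1 = g(1.730000) = 1.732052
x_2 = g(1.732052) = 1.732051
x_3 = g(1.732051) = 1.732051
x_4 = g(1.732051) = 1.732051
x_5 = g(1.732051) = 1.732051
x_6 = g(1.732051) = 1.732051
x_7 = g(1.732051) = 1.732051
x_8 = g(1.732051) = 1.732051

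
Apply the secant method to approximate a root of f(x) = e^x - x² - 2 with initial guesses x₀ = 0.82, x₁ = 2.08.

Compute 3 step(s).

f(x) = e^x - x² - 2
x₀ = 0.82, x₁ = 2.08

Secant formula: x_{n+1} = x_n - f(x_n)(x_n - x_{n-1})/(f(x_n) - f(x_{n-1}))

Iteration 1:
  f(0.820000) = -0.401900
  f(2.080000) = 1.678069
  x_2 = 2.080000 - 1.678069×(2.080000 - 0.820000)/(1.678069 - (-0.401900))
       = 1.063462
Iteration 2:
  f(2.080000) = 1.678069
  f(1.063462) = -0.234570
  x_3 = 1.063462 - (-0.234570)×(1.063462 - 2.080000)/(-0.234570 - 1.678069)
       = 1.188133
Iteration 3:
  f(1.063462) = -0.234570
  f(1.188133) = -0.130710
  x_4 = 1.188133 - (-0.130710)×(1.188133 - 1.063462)/(-0.130710 - (-0.234570))
       = 1.345034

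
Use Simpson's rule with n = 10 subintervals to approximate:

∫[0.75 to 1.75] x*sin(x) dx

f(x) = x*sin(x)
a = 0.75, b = 1.75, n = 10
h = (b - a)/n = 0.100000

Simpson's rule: (h/3)[f(x₀) + 4f(x₁) + 2f(x₂) + ... + f(xₙ)]

x_0 = 0.7500, f(x_0) = 0.511229, coefficient = 1
x_1 = 0.8500, f(x_1) = 0.638588, coefficient = 4
x_2 = 0.9500, f(x_2) = 0.772745, coefficient = 2
x_3 = 1.0500, f(x_3) = 0.910794, coefficient = 4
x_4 = 1.1500, f(x_4) = 1.049679, coefficient = 2
x_5 = 1.2500, f(x_5) = 1.186231, coefficient = 4
x_6 = 1.3500, f(x_6) = 1.317227, coefficient = 2
x_7 = 1.4500, f(x_7) = 1.439434, coefficient = 4
x_8 = 1.5500, f(x_8) = 1.549665, coefficient = 2
x_9 = 1.6500, f(x_9) = 1.644827, coefficient = 4
x_10 = 1.7500, f(x_10) = 1.721975, coefficient = 1

I ≈ (0.100000/3) × 34.891332 = 1.163044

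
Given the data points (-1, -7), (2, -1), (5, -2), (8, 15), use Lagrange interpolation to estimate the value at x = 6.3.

Lagrange interpolation formula:
P(x) = Σ yᵢ × Lᵢ(x)
where Lᵢ(x) = Π_{j≠i} (x - xⱼ)/(xᵢ - xⱼ)

L_0(6.3) = (6.3 - 2)/(-1 - 2) × (6.3 - 5)/(-1 - 5) × (6.3 - 8)/(-1 - 8) = 0.058660
L_1(6.3) = (6.3 - (-1))/(2 - (-1)) × (6.3 - 5)/(2 - 5) × (6.3 - 8)/(2 - 8) = -0.298759
L_2(6.3) = (6.3 - (-1))/(5 - (-1)) × (6.3 - 2)/(5 - 2) × (6.3 - 8)/(5 - 8) = 0.988204
L_3(6.3) = (6.3 - (-1))/(8 - (-1)) × (6.3 - 2)/(8 - 2) × (6.3 - 5)/(8 - 5) = 0.251895

P(6.3) = (-7)×L_0(6.3) + (-1)×L_1(6.3) + (-2)×L_2(6.3) + 15×L_3(6.3)
P(6.3) = 1.690154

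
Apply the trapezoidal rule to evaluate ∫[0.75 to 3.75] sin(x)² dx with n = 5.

f(x) = sin(x)²
a = 0.75, b = 3.75, n = 5
h = (b - a)/n = 0.600000

Trapezoidal rule: (h/2)[f(x₀) + 2f(x₁) + 2f(x₂) + ... + f(xₙ)]

x_0 = 0.7500, f(x_0) = 0.464631, coefficient = 1
x_1 = 1.3500, f(x_1) = 0.952036, coefficient = 2
x_2 = 1.9500, f(x_2) = 0.862966, coefficient = 2
x_3 = 2.5500, f(x_3) = 0.311011, coefficient = 2
x_4 = 3.1500, f(x_4) = 0.000071, coefficient = 2
x_5 = 3.7500, f(x_5) = 0.326682, coefficient = 1

I ≈ (0.600000/2) × 5.043482 = 1.513045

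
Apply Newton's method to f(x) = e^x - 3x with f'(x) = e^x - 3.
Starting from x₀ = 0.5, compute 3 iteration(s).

f(x) = e^x - 3x
f'(x) = e^x - 3
x₀ = 0.5

Newton-Raphson formula: x_{n+1} = x_n - f(x_n)/f'(x_n)

Iteration 1:
  f(0.500000) = 0.148721
  f'(0.500000) = -1.351279
  x_1 = 0.500000 - 0.148721/(-1.351279) = 0.610060
Iteration 2:
  f(0.610060) = 0.010362
  f'(0.610060) = -1.159459
  x_2 = 0.610060 - 0.010362/(-1.159459) = 0.618997
Iteration 3:
  f(0.618997) = 0.000074
  f'(0.618997) = -1.142936
  x_3 = 0.618997 - 0.000074/(-1.142936) = 0.619061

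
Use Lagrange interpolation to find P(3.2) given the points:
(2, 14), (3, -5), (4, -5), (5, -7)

Lagrange interpolation formula:
P(x) = Σ yᵢ × Lᵢ(x)
where Lᵢ(x) = Π_{j≠i} (x - xⱼ)/(xᵢ - xⱼ)

L_0(3.2) = (3.2 - 3)/(2 - 3) × (3.2 - 4)/(2 - 4) × (3.2 - 5)/(2 - 5) = -0.048000
L_1(3.2) = (3.2 - 2)/(3 - 2) × (3.2 - 4)/(3 - 4) × (3.2 - 5)/(3 - 5) = 0.864000
L_2(3.2) = (3.2 - 2)/(4 - 2) × (3.2 - 3)/(4 - 3) × (3.2 - 5)/(4 - 5) = 0.216000
L_3(3.2) = (3.2 - 2)/(5 - 2) × (3.2 - 3)/(5 - 3) × (3.2 - 4)/(5 - 4) = -0.032000

P(3.2) = 14×L_0(3.2) + (-5)×L_1(3.2) + (-5)×L_2(3.2) + (-7)×L_3(3.2)
P(3.2) = -5.848000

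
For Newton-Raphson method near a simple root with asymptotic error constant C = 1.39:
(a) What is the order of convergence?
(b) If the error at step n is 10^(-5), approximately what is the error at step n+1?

(a) Newton-Raphson has quadratic (order 2) convergence near simple roots.
    This means |e_{n+1}| ≈ C|e_n|².

(b) With |e_n| = 10^(-5) and C = 1.39:
    |e_{n+1}| ≈ 1.39 × (10^(-5))² = 1.39 × 10^(-10)

(a) 2 (quadratic); (b) |e_{n+1}| ≈ 1.390e-10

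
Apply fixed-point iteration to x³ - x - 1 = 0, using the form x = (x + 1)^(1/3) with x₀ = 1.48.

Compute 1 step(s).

Equation: x³ - x - 1 = 0
Fixed-point form: x = (x + 1)^(1/3)
x₀ = 1.48

x_1 = g(1.480000) = 1.353580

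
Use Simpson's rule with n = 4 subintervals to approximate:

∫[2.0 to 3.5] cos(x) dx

f(x) = cos(x)
a = 2.0, b = 3.5, n = 4
h = (b - a)/n = 0.375000

Simpson's rule: (h/3)[f(x₀) + 4f(x₁) + 2f(x₂) + ... + f(xₙ)]

x_0 = 2.0000, f(x_0) = -0.416147, coefficient = 1
x_1 = 2.3750, f(x_1) = -0.720278, coefficient = 4
x_2 = 2.7500, f(x_2) = -0.924302, coefficient = 2
x_3 = 3.1250, f(x_3) = -0.999862, coefficient = 4
x_4 = 3.5000, f(x_4) = -0.936457, coefficient = 1

I ≈ (0.375000/3) × -10.081772 = -1.260221
Exact value: -1.260081
Error: 0.000141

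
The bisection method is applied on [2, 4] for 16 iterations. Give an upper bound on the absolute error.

Bisection error bound: |error| ≤ (b-a)/2^n
|error| ≤ (4 - 2)/2^16 = 2/2^16
|error| ≤ 0.0000305176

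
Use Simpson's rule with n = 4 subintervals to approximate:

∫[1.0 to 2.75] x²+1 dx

f(x) = x²+1
a = 1.0, b = 2.75, n = 4
h = (b - a)/n = 0.437500

Simpson's rule: (h/3)[f(x₀) + 4f(x₁) + 2f(x₂) + ... + f(xₙ)]

x_0 = 1.0000, f(x_0) = 2.000000, coefficient = 1
x_1 = 1.4375, f(x_1) = 3.066406, coefficient = 4
x_2 = 1.8750, f(x_2) = 4.515625, coefficient = 2
x_3 = 2.3125, f(x_3) = 6.347656, coefficient = 4
x_4 = 2.7500, f(x_4) = 8.562500, coefficient = 1

I ≈ (0.437500/3) × 57.250000 = 8.348958
Exact value: 8.348958
Error: 0.000000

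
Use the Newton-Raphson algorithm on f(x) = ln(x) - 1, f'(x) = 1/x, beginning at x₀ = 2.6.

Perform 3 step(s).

f(x) = ln(x) - 1
f'(x) = 1/x
x₀ = 2.6

Newton-Raphson formula: x_{n+1} = x_n - f(x_n)/f'(x_n)

Iteration 1:
  f(2.600000) = -0.044489
  f'(2.600000) = 0.384615
  x_1 = 2.600000 - (-0.044489)/0.384615 = 2.715670
Iteration 2:
  f(2.715670) = -0.000961
  f'(2.715670) = 0.368233
  x_2 = 2.715670 - (-0.000961)/0.368233 = 2.718281
Iteration 3:
  f(2.718281) = 0.000000
  f'(2.718281) = 0.367880
  x_3 = 2.718281 - 0.000000/0.367880 = 2.718282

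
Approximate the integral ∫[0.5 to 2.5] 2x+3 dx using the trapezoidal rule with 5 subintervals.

f(x) = 2x+3
a = 0.5, b = 2.5, n = 5
h = (b - a)/n = 0.400000

Trapezoidal rule: (h/2)[f(x₀) + 2f(x₁) + 2f(x₂) + ... + f(xₙ)]

x_0 = 0.5000, f(x_0) = 4.000000, coefficient = 1
x_1 = 0.9000, f(x_1) = 4.800000, coefficient = 2
x_2 = 1.3000, f(x_2) = 5.600000, coefficient = 2
x_3 = 1.7000, f(x_3) = 6.400000, coefficient = 2
x_4 = 2.1000, f(x_4) = 7.200000, coefficient = 2
x_5 = 2.5000, f(x_5) = 8.000000, coefficient = 1

I ≈ (0.400000/2) × 60.000000 = 12.000000
Exact value: 12.000000
Error: 0.000000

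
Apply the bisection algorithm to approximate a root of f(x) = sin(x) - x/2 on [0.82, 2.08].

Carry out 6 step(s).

f(x) = sin(x) - x/2
Initial interval: [0.82, 2.08]

Iteration 1:
  c_1 = (0.820000 + 2.080000)/2 = 1.450000
  f(c_1) = f(1.450000) = 0.267713
  f(a) × f(c) ≥ 0, new interval: [1.450000, 2.080000]
Iteration 2:
  c_2 = (1.450000 + 2.080000)/2 = 1.765000
  f(c_2) = f(1.765000) = 0.098702
  f(a) × f(c) ≥ 0, new interval: [1.765000, 2.080000]
Iteration 3:
  c_3 = (1.765000 + 2.080000)/2 = 1.922500
  f(c_3) = f(1.922500) = -0.022463
  f(a) × f(c) < 0, new interval: [1.765000, 1.922500]
Iteration 4:
  c_4 = (1.765000 + 1.922500)/2 = 1.843750
  f(c_4) = f(1.843750) = 0.041104
  f(a) × f(c) ≥ 0, new interval: [1.843750, 1.922500]
Iteration 5:
  c_5 = (1.843750 + 1.922500)/2 = 1.883125
  f(c_5) = f(1.883125) = 0.010058
  f(a) × f(c) ≥ 0, new interval: [1.883125, 1.922500]
Iteration 6:
  c_6 = (1.883125 + 1.922500)/2 = 1.902813
  f(c_6) = f(1.902813) = -0.006019
  f(a) × f(c) < 0, new interval: [1.883125, 1.902813]

After 6 iteration(s), the approximation is c_6 = 1.902813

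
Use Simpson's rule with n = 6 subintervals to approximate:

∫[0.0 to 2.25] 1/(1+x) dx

f(x) = 1/(1+x)
a = 0.0, b = 2.25, n = 6
h = (b - a)/n = 0.375000

Simpson's rule: (h/3)[f(x₀) + 4f(x₁) + 2f(x₂) + ... + f(xₙ)]

x_0 = 0.0000, f(x_0) = 1.000000, coefficient = 1
x_1 = 0.3750, f(x_1) = 0.727273, coefficient = 4
x_2 = 0.7500, f(x_2) = 0.571429, coefficient = 2
x_3 = 1.1250, f(x_3) = 0.470588, coefficient = 4
x_4 = 1.5000, f(x_4) = 0.400000, coefficient = 2
x_5 = 1.8750, f(x_5) = 0.347826, coefficient = 4
x_6 = 2.2500, f(x_6) = 0.307692, coefficient = 1

I ≈ (0.375000/3) × 9.433298 = 1.179162
Exact value: 1.178655
Error: 0.000507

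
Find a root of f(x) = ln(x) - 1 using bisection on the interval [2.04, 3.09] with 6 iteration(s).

f(x) = ln(x) - 1
Initial interval: [2.04, 3.09]

Iteration 1:
  c_1 = (2.040000 + 3.090000)/2 = 2.565000
  f(c_1) = f(2.565000) = -0.058042
  f(a) × f(c) ≥ 0, new interval: [2.565000, 3.090000]
Iteration 2:
  c_2 = (2.565000 + 3.090000)/2 = 2.827500
  f(c_2) = f(2.827500) = 0.039393
  f(a) × f(c) < 0, new interval: [2.565000, 2.827500]
Iteration 3:
  c_3 = (2.565000 + 2.827500)/2 = 2.696250
  f(c_3) = f(2.696250) = -0.008138
  f(a) × f(c) ≥ 0, new interval: [2.696250, 2.827500]
Iteration 4:
  c_4 = (2.696250 + 2.827500)/2 = 2.761875
  f(c_4) = f(2.761875) = 0.015910
  f(a) × f(c) < 0, new interval: [2.696250, 2.761875]
Iteration 5:
  c_5 = (2.696250 + 2.761875)/2 = 2.729062
  f(c_5) = f(2.729062) = 0.003958
  f(a) × f(c) < 0, new interval: [2.696250, 2.729062]
Iteration 6:
  c_6 = (2.696250 + 2.729062)/2 = 2.712656
  f(c_6) = f(2.712656) = -0.002072
  f(a) × f(c) ≥ 0, new interval: [2.712656, 2.729062]

After 6 iteration(s), the approximation is c_6 = 2.712656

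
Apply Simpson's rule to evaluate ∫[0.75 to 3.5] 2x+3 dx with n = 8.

f(x) = 2x+3
a = 0.75, b = 3.5, n = 8
h = (b - a)/n = 0.343750

Simpson's rule: (h/3)[f(x₀) + 4f(x₁) + 2f(x₂) + ... + f(xₙ)]

x_0 = 0.7500, f(x_0) = 4.500000, coefficient = 1
x_1 = 1.0938, f(x_1) = 5.187500, coefficient = 4
x_2 = 1.4375, f(x_2) = 5.875000, coefficient = 2
x_3 = 1.7812, f(x_3) = 6.562500, coefficient = 4
x_4 = 2.1250, f(x_4) = 7.250000, coefficient = 2
x_5 = 2.4688, f(x_5) = 7.937500, coefficient = 4
x_6 = 2.8125, f(x_6) = 8.625000, coefficient = 2
x_7 = 3.1562, f(x_7) = 9.312500, coefficient = 4
x_8 = 3.5000, f(x_8) = 10.000000, coefficient = 1

I ≈ (0.343750/3) × 174.000000 = 19.937500
Exact value: 19.937500
Error: 0.000000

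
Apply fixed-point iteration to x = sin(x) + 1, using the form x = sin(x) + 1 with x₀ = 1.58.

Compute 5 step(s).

Equation: x = sin(x) + 1
Fixed-point form: x = sin(x) + 1
x₀ = 1.58

x_1 = g(1.580000) = 1.999958
x_2 = g(1.999958) = 1.909315
x_3 = g(1.909315) = 1.943248
x_4 = g(1.943248) = 1.931438
x_5 = g(1.931438) = 1.935671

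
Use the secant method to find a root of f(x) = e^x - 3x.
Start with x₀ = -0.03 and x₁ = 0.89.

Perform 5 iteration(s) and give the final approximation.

f(x) = e^x - 3x
x₀ = -0.03, x₁ = 0.89

Secant formula: x_{n+1} = x_n - f(x_n)(x_n - x_{n-1})/(f(x_n) - f(x_{n-1}))

Iteration 1:
  f(-0.030000) = 1.060446
  f(0.890000) = -0.234870
  x_2 = 0.890000 - (-0.234870)×(0.890000 - (-0.030000))/(-0.234870 - 1.060446)
       = 0.723183
Iteration 2:
  f(0.890000) = -0.234870
  f(0.723183) = -0.108566
  x_3 = 0.723183 - (-0.108566)×(0.723183 - 0.890000)/(-0.108566 - (-0.234870))
       = 0.579794
Iteration 3:
  f(0.723183) = -0.108566
  f(0.579794) = 0.046289
  x_4 = 0.579794 - 0.046289×(0.579794 - 0.723183)/(0.046289 - (-0.108566))
       = 0.622655
Iteration 4:
  f(0.579794) = 0.046289
  f(0.622655) = -0.004095
  x_5 = 0.622655 - (-0.004095)×(0.622655 - 0.579794)/(-0.004095 - 0.046289)
       = 0.619171
Iteration 5:
  f(0.622655) = -0.004095
  f(0.619171) = -0.000126
  x_6 = 0.619171 - (-0.000126)×(0.619171 - 0.622655)/(-0.000126 - (-0.004095))
       = 0.619061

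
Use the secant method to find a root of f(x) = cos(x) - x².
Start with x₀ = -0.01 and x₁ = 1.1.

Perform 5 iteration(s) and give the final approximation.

f(x) = cos(x) - x²
x₀ = -0.01, x₁ = 1.1

Secant formula: x_{n+1} = x_n - f(x_n)(x_n - x_{n-1})/(f(x_n) - f(x_{n-1}))

Iteration 1:
  f(-0.010000) = 0.999850
  f(1.100000) = -0.756404
  x_2 = 1.100000 - (-0.756404)×(1.100000 - (-0.010000))/(-0.756404 - 0.999850)
       = 0.621932
Iteration 2:
  f(1.100000) = -0.756404
  f(0.621932) = 0.425954
  x_3 = 0.621932 - 0.425954×(0.621932 - 1.100000)/(0.425954 - (-0.756404))
       = 0.794160
Iteration 3:
  f(0.621932) = 0.425954
  f(0.794160) = 0.070194
  x_4 = 0.794160 - 0.070194×(0.794160 - 0.621932)/(0.070194 - 0.425954)
       = 0.828142
Iteration 4:
  f(0.794160) = 0.070194
  f(0.828142) = -0.009573
  x_5 = 0.828142 - (-0.009573)×(0.828142 - 0.794160)/(-0.009573 - 0.070194)
       = 0.824064
Iteration 5:
  f(0.828142) = -0.009573
  f(0.824064) = 0.000164
  x_6 = 0.824064 - 0.000164×(0.824064 - 0.828142)/(0.000164 - (-0.009573))
       = 0.824132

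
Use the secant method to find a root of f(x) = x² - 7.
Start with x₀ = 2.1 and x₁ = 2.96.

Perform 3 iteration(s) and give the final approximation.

f(x) = x² - 7
x₀ = 2.1, x₁ = 2.96

Secant formula: x_{n+1} = x_n - f(x_n)(x_n - x_{n-1})/(f(x_n) - f(x_{n-1}))

Iteration 1:
  f(2.100000) = -2.590000
  f(2.960000) = 1.761600
  x_2 = 2.960000 - 1.761600×(2.960000 - 2.100000)/(1.761600 - (-2.590000))
       = 2.611858
Iteration 2:
  f(2.960000) = 1.761600
  f(2.611858) = -0.178199
  x_3 = 2.611858 - (-0.178199)×(2.611858 - 2.960000)/(-0.178199 - 1.761600)
       = 2.643840
Iteration 3:
  f(2.611858) = -0.178199
  f(2.643840) = -0.010111
  x_4 = 2.643840 - (-0.010111)×(2.643840 - 2.611858)/(-0.010111 - (-0.178199))
       = 2.645764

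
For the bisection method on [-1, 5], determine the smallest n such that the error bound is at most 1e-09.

We need (b-a)/2^n ≤ 1e-09
(5 - (-1))/2^n ≤ 1e-09
6/2^n ≤ 1e-09
2^n ≥ 6000000000
n ≥ log₂(6000000000) = 32.48
n ≥ 33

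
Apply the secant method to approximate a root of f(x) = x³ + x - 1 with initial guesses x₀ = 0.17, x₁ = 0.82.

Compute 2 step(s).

f(x) = x³ + x - 1
x₀ = 0.17, x₁ = 0.82

Secant formula: x_{n+1} = x_n - f(x_n)(x_n - x_{n-1})/(f(x_n) - f(x_{n-1}))

Iteration 1:
  f(0.170000) = -0.825087
  f(0.820000) = 0.371368
  x_2 = 0.820000 - 0.371368×(0.820000 - 0.170000)/(0.371368 - (-0.825087))
       = 0.618246
Iteration 2:
  f(0.820000) = 0.371368
  f(0.618246) = -0.145442
  x_3 = 0.618246 - (-0.145442)×(0.618246 - 0.820000)/(-0.145442 - 0.371368)
       = 0.675024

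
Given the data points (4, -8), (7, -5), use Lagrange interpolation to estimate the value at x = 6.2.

Lagrange interpolation formula:
P(x) = Σ yᵢ × Lᵢ(x)
where Lᵢ(x) = Π_{j≠i} (x - xⱼ)/(xᵢ - xⱼ)

L_0(6.2) = (6.2 - 7)/(4 - 7) = 0.266667
L_1(6.2) = (6.2 - 4)/(7 - 4) = 0.733333

P(6.2) = (-8)×L_0(6.2) + (-5)×L_1(6.2)
P(6.2) = -5.800000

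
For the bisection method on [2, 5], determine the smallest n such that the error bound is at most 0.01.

We need (b-a)/2^n ≤ 0.01
(5 - 2)/2^n ≤ 0.01
3/2^n ≤ 0.01
2^n ≥ 300
n ≥ log₂(300) = 8.23
n ≥ 9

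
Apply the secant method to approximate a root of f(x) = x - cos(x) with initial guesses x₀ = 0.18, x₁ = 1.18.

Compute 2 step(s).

f(x) = x - cos(x)
x₀ = 0.18, x₁ = 1.18

Secant formula: x_{n+1} = x_n - f(x_n)(x_n - x_{n-1})/(f(x_n) - f(x_{n-1}))

Iteration 1:
  f(0.180000) = -0.803844
  f(1.180000) = 0.799075
  x_2 = 1.180000 - 0.799075×(1.180000 - 0.180000)/(0.799075 - (-0.803844))
       = 0.681487
Iteration 2:
  f(1.180000) = 0.799075
  f(0.681487) = -0.095149
  x_3 = 0.681487 - (-0.095149)×(0.681487 - 1.180000)/(-0.095149 - 0.799075)
       = 0.734531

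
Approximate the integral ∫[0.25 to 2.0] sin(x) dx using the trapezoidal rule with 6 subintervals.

f(x) = sin(x)
a = 0.25, b = 2.0, n = 6
h = (b - a)/n = 0.291667

Trapezoidal rule: (h/2)[f(x₀) + 2f(x₁) + 2f(x₂) + ... + f(xₙ)]

x_0 = 0.2500, f(x_0) = 0.247404, coefficient = 1
x_1 = 0.5417, f(x_1) = 0.515565, coefficient = 2
x_2 = 0.8333, f(x_2) = 0.740177, coefficient = 2
x_3 = 1.1250, f(x_3) = 0.902268, coefficient = 2
x_4 = 1.4167, f(x_4) = 0.988146, coefficient = 2
x_5 = 1.7083, f(x_5) = 0.990557, coefficient = 2
x_6 = 2.0000, f(x_6) = 0.909297, coefficient = 1

I ≈ (0.291667/2) × 9.430124 = 1.375226
Exact value: 1.385059
Error: 0.009833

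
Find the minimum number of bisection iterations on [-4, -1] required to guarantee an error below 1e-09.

We need (b-a)/2^n ≤ 1e-09
(-1 - (-4))/2^n ≤ 1e-09
3/2^n ≤ 1e-09
2^n ≥ 3000000000
n ≥ log₂(3000000000) = 31.48
n ≥ 32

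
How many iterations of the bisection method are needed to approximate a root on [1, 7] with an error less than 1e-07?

We need (b-a)/2^n ≤ 1e-07
(7 - 1)/2^n ≤ 1e-07
6/2^n ≤ 1e-07
2^n ≥ 60000000
n ≥ log₂(60000000) = 25.84
n ≥ 26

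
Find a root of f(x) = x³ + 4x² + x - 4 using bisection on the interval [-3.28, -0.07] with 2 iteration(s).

f(x) = x³ + 4x² + x - 4
Initial interval: [-3.28, -0.07]

Iteration 1:
  c_1 = (-3.280000 + (-0.070000))/2 = -1.675000
  f(c_1) = f(-1.675000) = 0.848078
  f(a) × f(c) ≥ 0, new interval: [-1.675000, -0.070000]
Iteration 2:
  c_2 = (-1.675000 + (-0.070000))/2 = -0.872500
  f(c_2) = f(-0.872500) = -2.491671
  f(a) × f(c) < 0, new interval: [-1.675000, -0.872500]

After 2 iteration(s), the approximation is c_2 = -0.872500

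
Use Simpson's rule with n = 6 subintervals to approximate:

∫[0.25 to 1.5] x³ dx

f(x) = x³
a = 0.25, b = 1.5, n = 6
h = (b - a)/n = 0.208333

Simpson's rule: (h/3)[f(x₀) + 4f(x₁) + 2f(x₂) + ... + f(xₙ)]

x_0 = 0.2500, f(x_0) = 0.015625, coefficient = 1
x_1 = 0.4583, f(x_1) = 0.096282, coefficient = 4
x_2 = 0.6667, f(x_2) = 0.296296, coefficient = 2
x_3 = 0.8750, f(x_3) = 0.669922, coefficient = 4
x_4 = 1.0833, f(x_4) = 1.271412, coefficient = 2
x_5 = 1.2917, f(x_5) = 2.155020, coefficient = 4
x_6 = 1.5000, f(x_6) = 3.375000, coefficient = 1

I ≈ (0.208333/3) × 18.210938 = 1.264648
Exact value: 1.264648
Error: 0.000000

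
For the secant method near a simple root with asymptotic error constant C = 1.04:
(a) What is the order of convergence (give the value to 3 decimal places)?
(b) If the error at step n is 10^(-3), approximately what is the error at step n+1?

(a) Secant method has superlinear convergence with order φ = (1+√5)/2 ≈ 1.618.
    This means |e_{n+1}| ≈ C|e_n|^1.618.

(b) With |e_n| = 10^(-3) and C = 1.04:
    |e_{n+1}| ≈ 1.04 × (10^(-3))^1.618 = 1.04 × 10^(-4.85)

(a) ≈ 1.618 (golden ratio); (b) |e_{n+1}| ≈ 1.455e-05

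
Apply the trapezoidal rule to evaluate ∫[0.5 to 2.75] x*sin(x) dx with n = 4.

f(x) = x*sin(x)
a = 0.5, b = 2.75, n = 4
h = (b - a)/n = 0.562500

Trapezoidal rule: (h/2)[f(x₀) + 2f(x₁) + 2f(x₂) + ... + f(xₙ)]

x_0 = 0.5000, f(x_0) = 0.239713, coefficient = 1
x_1 = 1.0625, f(x_1) = 0.928173, coefficient = 2
x_2 = 1.6250, f(x_2) = 1.622613, coefficient = 2
x_3 = 2.1875, f(x_3) = 1.784539, coefficient = 2
x_4 = 2.7500, f(x_4) = 1.049568, coefficient = 1

I ≈ (0.562500/2) × 9.959932 = 2.801231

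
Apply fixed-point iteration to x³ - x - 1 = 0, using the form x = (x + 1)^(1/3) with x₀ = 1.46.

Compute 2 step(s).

Equation: x³ - x - 1 = 0
Fixed-point form: x = (x + 1)^(1/3)
x₀ = 1.46

x_1 = g(1.460000) = 1.349931
x_2 = g(1.349931) = 1.329490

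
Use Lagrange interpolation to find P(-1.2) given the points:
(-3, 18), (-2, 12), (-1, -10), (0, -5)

Lagrange interpolation formula:
P(x) = Σ yᵢ × Lᵢ(x)
where Lᵢ(x) = Π_{j≠i} (x - xⱼ)/(xᵢ - xⱼ)

L_0(-1.2) = (-1.2 - (-2))/(-3 - (-2)) × (-1.2 - (-1))/(-3 - (-1)) × (-1.2 - 0)/(-3 - 0) = -0.032000
L_1(-1.2) = (-1.2 - (-3))/(-2 - (-3)) × (-1.2 - (-1))/(-2 - (-1)) × (-1.2 - 0)/(-2 - 0) = 0.216000
L_2(-1.2) = (-1.2 - (-3))/(-1 - (-3)) × (-1.2 - (-2))/(-1 - (-2)) × (-1.2 - 0)/(-1 - 0) = 0.864000
L_3(-1.2) = (-1.2 - (-3))/(0 - (-3)) × (-1.2 - (-2))/(0 - (-2)) × (-1.2 - (-1))/(0 - (-1)) = -0.048000

P(-1.2) = 18×L_0(-1.2) + 12×L_1(-1.2) + (-10)×L_2(-1.2) + (-5)×L_3(-1.2)
P(-1.2) = -6.384000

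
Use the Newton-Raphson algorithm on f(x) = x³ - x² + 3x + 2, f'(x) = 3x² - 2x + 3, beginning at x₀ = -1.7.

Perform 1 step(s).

f(x) = x³ - x² + 3x + 2
f'(x) = 3x² - 2x + 3
x₀ = -1.7

Newton-Raphson formula: x_{n+1} = x_n - f(x_n)/f'(x_n)

Iteration 1:
  f(-1.700000) = -10.903000
  f'(-1.700000) = 15.070000
  x_1 = -1.700000 - (-10.903000)/15.070000 = -0.976510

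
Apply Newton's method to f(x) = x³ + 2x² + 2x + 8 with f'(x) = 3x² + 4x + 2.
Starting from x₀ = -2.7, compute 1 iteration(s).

f(x) = x³ + 2x² + 2x + 8
f'(x) = 3x² + 4x + 2
x₀ = -2.7

Newton-Raphson formula: x_{n+1} = x_n - f(x_n)/f'(x_n)

Iteration 1:
  f(-2.700000) = -2.503000
  f'(-2.700000) = 13.070000
  x_1 = -2.700000 - (-2.503000)/13.070000 = -2.508493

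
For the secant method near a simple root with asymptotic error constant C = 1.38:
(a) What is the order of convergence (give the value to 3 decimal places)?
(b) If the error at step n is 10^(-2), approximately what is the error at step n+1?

(a) Secant method has superlinear convergence with order φ = (1+√5)/2 ≈ 1.618.
    This means |e_{n+1}| ≈ C|e_n|^1.618.

(b) With |e_n| = 10^(-2) and C = 1.38:
    |e_{n+1}| ≈ 1.38 × (10^(-2))^1.618 = 1.38 × 10^(-3.24)

(a) ≈ 1.618 (golden ratio); (b) |e_{n+1}| ≈ 8.013e-04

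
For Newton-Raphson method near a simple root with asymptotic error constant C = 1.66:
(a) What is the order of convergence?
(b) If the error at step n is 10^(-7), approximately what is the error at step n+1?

(a) Newton-Raphson has quadratic (order 2) convergence near simple roots.
    This means |e_{n+1}| ≈ C|e_n|².

(b) With |e_n| = 10^(-7) and C = 1.66:
    |e_{n+1}| ≈ 1.66 × (10^(-7))² = 1.66 × 10^(-14)

(a) 2 (quadratic); (b) |e_{n+1}| ≈ 1.660e-14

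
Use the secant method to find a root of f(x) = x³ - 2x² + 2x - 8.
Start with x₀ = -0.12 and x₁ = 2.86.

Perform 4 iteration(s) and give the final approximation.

f(x) = x³ - 2x² + 2x - 8
x₀ = -0.12, x₁ = 2.86

Secant formula: x_{n+1} = x_n - f(x_n)(x_n - x_{n-1})/(f(x_n) - f(x_{n-1}))

Iteration 1:
  f(-0.120000) = -8.270528
  f(2.860000) = 4.754456
  x_2 = 2.860000 - 4.754456×(2.860000 - (-0.120000))/(4.754456 - (-8.270528))
       = 1.772223
Iteration 2:
  f(2.860000) = 4.754456
  f(1.772223) = -5.170950
  x_3 = 1.772223 - (-5.170950)×(1.772223 - 2.860000)/(-5.170950 - 4.754456)
       = 2.338934
Iteration 3:
  f(1.772223) = -5.170950
  f(2.338934) = -1.467952
  x_4 = 2.338934 - (-1.467952)×(2.338934 - 1.772223)/(-1.467952 - (-5.170950))
       = 2.563592
Iteration 4:
  f(2.338934) = -1.467952
  f(2.563592) = 0.831108
  x_5 = 2.563592 - 0.831108×(2.563592 - 2.338934)/(0.831108 - (-1.467952))
       = 2.482378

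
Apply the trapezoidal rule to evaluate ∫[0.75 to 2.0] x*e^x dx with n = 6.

f(x) = x*e^x
a = 0.75, b = 2.0, n = 6
h = (b - a)/n = 0.208333

Trapezoidal rule: (h/2)[f(x₀) + 2f(x₁) + 2f(x₂) + ... + f(xₙ)]

x_0 = 0.7500, f(x_0) = 1.587750, coefficient = 1
x_1 = 0.9583, f(x_1) = 2.498708, coefficient = 2
x_2 = 1.1667, f(x_2) = 3.746482, coefficient = 2
x_3 = 1.3750, f(x_3) = 5.438230, coefficient = 2
x_4 = 1.5833, f(x_4) = 7.712679, coefficient = 2
x_5 = 1.7917, f(x_5) = 10.749002, coefficient = 2
x_6 = 2.0000, f(x_6) = 14.778112, coefficient = 1

I ≈ (0.208333/2) × 76.656067 = 7.985007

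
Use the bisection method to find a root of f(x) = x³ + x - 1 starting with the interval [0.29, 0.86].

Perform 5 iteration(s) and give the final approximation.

f(x) = x³ + x - 1
Initial interval: [0.29, 0.86]

Iteration 1:
  c_1 = (0.290000 + 0.860000)/2 = 0.575000
  f(c_1) = f(0.575000) = -0.234891
  f(a) × f(c) ≥ 0, new interval: [0.575000, 0.860000]
Iteration 2:
  c_2 = (0.575000 + 0.860000)/2 = 0.717500
  f(c_2) = f(0.717500) = 0.086873
  f(a) × f(c) < 0, new interval: [0.575000, 0.717500]
Iteration 3:
  c_3 = (0.575000 + 0.717500)/2 = 0.646250
  f(c_3) = f(0.646250) = -0.083851
  f(a) × f(c) ≥ 0, new interval: [0.646250, 0.717500]
Iteration 4:
  c_4 = (0.646250 + 0.717500)/2 = 0.681875
  f(c_4) = f(0.681875) = -0.001085
  f(a) × f(c) ≥ 0, new interval: [0.681875, 0.717500]
Iteration 5:
  c_5 = (0.681875 + 0.717500)/2 = 0.699688
  f(c_5) = f(0.699688) = 0.042228
  f(a) × f(c) < 0, new interval: [0.681875, 0.699688]

After 5 iteration(s), the approximation is c_5 = 0.699688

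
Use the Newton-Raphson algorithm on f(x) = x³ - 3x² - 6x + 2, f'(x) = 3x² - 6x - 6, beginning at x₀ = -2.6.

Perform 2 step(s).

f(x) = x³ - 3x² - 6x + 2
f'(x) = 3x² - 6x - 6
x₀ = -2.6

Newton-Raphson formula: x_{n+1} = x_n - f(x_n)/f'(x_n)

Iteration 1:
  f(-2.600000) = -20.256000
  f'(-2.600000) = 29.880000
  x_1 = -2.600000 - (-20.256000)/29.880000 = -1.922088
Iteration 2:
  f(-1.922088) = -4.651749
  f'(-1.922088) = 16.615801
  x_2 = -1.922088 - (-4.651749)/16.615801 = -1.642129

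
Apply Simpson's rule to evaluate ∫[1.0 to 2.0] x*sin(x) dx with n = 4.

f(x) = x*sin(x)
a = 1.0, b = 2.0, n = 4
h = (b - a)/n = 0.250000

Simpson's rule: (h/3)[f(x₀) + 4f(x₁) + 2f(x₂) + ... + f(xₙ)]

x_0 = 1.0000, f(x_0) = 0.841471, coefficient = 1
x_1 = 1.2500, f(x_1) = 1.186231, coefficient = 4
x_2 = 1.5000, f(x_2) = 1.496242, coefficient = 2
x_3 = 1.7500, f(x_3) = 1.721975, coefficient = 4
x_4 = 2.0000, f(x_4) = 1.818595, coefficient = 1

I ≈ (0.250000/3) × 17.285376 = 1.440448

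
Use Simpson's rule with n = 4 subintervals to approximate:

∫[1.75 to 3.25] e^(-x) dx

f(x) = e^(-x)
a = 1.75, b = 3.25, n = 4
h = (b - a)/n = 0.375000

Simpson's rule: (h/3)[f(x₀) + 4f(x₁) + 2f(x₂) + ... + f(xₙ)]

x_0 = 1.7500, f(x_0) = 0.173774, coefficient = 1
x_1 = 2.1250, f(x_1) = 0.119433, coefficient = 4
x_2 = 2.5000, f(x_2) = 0.082085, coefficient = 2
x_3 = 2.8750, f(x_3) = 0.056416, coefficient = 4
x_4 = 3.2500, f(x_4) = 0.038774, coefficient = 1

I ≈ (0.375000/3) × 1.080115 = 0.135014
Exact value: 0.135000
Error: 0.000015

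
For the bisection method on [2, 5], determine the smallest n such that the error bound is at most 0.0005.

We need (b-a)/2^n ≤ 0.0005
(5 - 2)/2^n ≤ 0.0005
3/2^n ≤ 0.0005
2^n ≥ 6000
n ≥ log₂(6000) = 12.55
n ≥ 13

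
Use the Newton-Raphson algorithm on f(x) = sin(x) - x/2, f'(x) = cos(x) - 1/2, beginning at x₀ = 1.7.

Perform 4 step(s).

f(x) = sin(x) - x/2
f'(x) = cos(x) - 1/2
x₀ = 1.7

Newton-Raphson formula: x_{n+1} = x_n - f(x_n)/f'(x_n)

Iteration 1:
  f(1.700000) = 0.141665
  f'(1.700000) = -0.628844
  x_1 = 1.700000 - 0.141665/(-0.628844) = 1.925278
Iteration 2:
  f(1.925278) = -0.024812
  f'(1.925278) = -0.847104
  x_2 = 1.925278 - (-0.024812)/(-0.847104) = 1.895987
Iteration 3:
  f(1.895987) = -0.000404
  f'(1.895987) = -0.819490
  x_3 = 1.895987 - (-0.000404)/(-0.819490) = 1.895494
Iteration 4:
  f(1.895494) = 0.000000
  f'(1.895494) = -0.819023
  x_4 = 1.895494 - 0.000000/(-0.819023) = 1.895494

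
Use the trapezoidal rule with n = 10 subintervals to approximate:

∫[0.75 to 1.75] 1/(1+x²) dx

f(x) = 1/(1+x²)
a = 0.75, b = 1.75, n = 10
h = (b - a)/n = 0.100000

Trapezoidal rule: (h/2)[f(x₀) + 2f(x₁) + 2f(x₂) + ... + f(xₙ)]

x_0 = 0.7500, f(x_0) = 0.640000, coefficient = 1
x_1 = 0.8500, f(x_1) = 0.580552, coefficient = 2
x_2 = 0.9500, f(x_2) = 0.525624, coefficient = 2
x_3 = 1.0500, f(x_3) = 0.475624, coefficient = 2
x_4 = 1.1500, f(x_4) = 0.430571, coefficient = 2
x_5 = 1.2500, f(x_5) = 0.390244, coefficient = 2
x_6 = 1.3500, f(x_6) = 0.354296, coefficient = 2
x_7 = 1.4500, f(x_7) = 0.322321, coefficient = 2
x_8 = 1.5500, f(x_8) = 0.293902, coefficient = 2
x_9 = 1.6500, f(x_9) = 0.268637, coefficient = 2
x_10 = 1.7500, f(x_10) = 0.246154, coefficient = 1

I ≈ (0.100000/2) × 8.169692 = 0.408485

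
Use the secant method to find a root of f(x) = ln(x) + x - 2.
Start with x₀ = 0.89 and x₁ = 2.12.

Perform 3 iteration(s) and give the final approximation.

f(x) = ln(x) + x - 2
x₀ = 0.89, x₁ = 2.12

Secant formula: x_{n+1} = x_n - f(x_n)(x_n - x_{n-1})/(f(x_n) - f(x_{n-1}))

Iteration 1:
  f(0.890000) = -1.226534
  f(2.120000) = 0.871416
  x_2 = 2.120000 - 0.871416×(2.120000 - 0.890000)/(0.871416 - (-1.226534))
       = 1.609100
Iteration 2:
  f(2.120000) = 0.871416
  f(1.609100) = 0.084776
  x_3 = 1.609100 - 0.084776×(1.609100 - 2.120000)/(0.084776 - 0.871416)
       = 1.554041
Iteration 3:
  f(1.609100) = 0.084776
  f(1.554041) = -0.005100
  x_4 = 1.554041 - (-0.005100)×(1.554041 - 1.609100)/(-0.005100 - 0.084776)
       = 1.557166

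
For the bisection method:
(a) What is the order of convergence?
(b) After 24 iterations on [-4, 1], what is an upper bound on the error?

(a) Bisection has linear (order 1) convergence; the error is halved each step.

(b) Error bound = (b-a)/2^n = (1 - (-4))/2^{24}
    = 5/2^{24}

(a) 1 (linear); (b) error ≤ 2.98e-07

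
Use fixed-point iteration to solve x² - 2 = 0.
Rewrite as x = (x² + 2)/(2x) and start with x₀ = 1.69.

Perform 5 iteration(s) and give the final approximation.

Equation: x² - 2 = 0
Fixed-point form: x = (x² + 2)/(2x)
x₀ = 1.69

x_1 = g(1.690000) = 1.436716
x_2 = g(1.436716) = 1.414390
x_3 = g(1.414390) = 1.414214
x_4 = g(1.414214) = 1.414214
x_5 = g(1.414214) = 1.414214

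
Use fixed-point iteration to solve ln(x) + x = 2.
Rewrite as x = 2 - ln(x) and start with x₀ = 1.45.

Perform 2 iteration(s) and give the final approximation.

Equation: ln(x) + x = 2
Fixed-point form: x = 2 - ln(x)
x₀ = 1.45

x_1 = g(1.450000) = 1.628436
x_2 = g(1.628436) = 1.512380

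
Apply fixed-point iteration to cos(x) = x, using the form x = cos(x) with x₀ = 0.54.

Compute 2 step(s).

Equation: cos(x) = x
Fixed-point form: x = cos(x)
x₀ = 0.54

x_1 = g(0.540000) = 0.857709
x_2 = g(0.857709) = 0.654172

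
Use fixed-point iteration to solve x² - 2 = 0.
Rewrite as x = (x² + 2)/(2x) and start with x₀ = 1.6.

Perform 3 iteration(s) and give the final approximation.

Equation: x² - 2 = 0
Fixed-point form: x = (x² + 2)/(2x)
x₀ = 1.6

x_1 = g(1.600000) = 1.425000
x_2 = g(1.425000) = 1.414254
x_3 = g(1.414254) = 1.414214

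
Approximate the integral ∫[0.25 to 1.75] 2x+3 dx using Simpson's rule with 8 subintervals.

f(x) = 2x+3
a = 0.25, b = 1.75, n = 8
h = (b - a)/n = 0.187500

Simpson's rule: (h/3)[f(x₀) + 4f(x₁) + 2f(x₂) + ... + f(xₙ)]

x_0 = 0.2500, f(x_0) = 3.500000, coefficient = 1
x_1 = 0.4375, f(x_1) = 3.875000, coefficient = 4
x_2 = 0.6250, f(x_2) = 4.250000, coefficient = 2
x_3 = 0.8125, f(x_3) = 4.625000, coefficient = 4
x_4 = 1.0000, f(x_4) = 5.000000, coefficient = 2
x_5 = 1.1875, f(x_5) = 5.375000, coefficient = 4
x_6 = 1.3750, f(x_6) = 5.750000, coefficient = 2
x_7 = 1.5625, f(x_7) = 6.125000, coefficient = 4
x_8 = 1.7500, f(x_8) = 6.500000, coefficient = 1

I ≈ (0.187500/3) × 120.000000 = 7.500000
Exact value: 7.500000
Error: 0.000000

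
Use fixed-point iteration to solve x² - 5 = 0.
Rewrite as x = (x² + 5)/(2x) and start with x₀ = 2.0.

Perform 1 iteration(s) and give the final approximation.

Equation: x² - 5 = 0
Fixed-point form: x = (x² + 5)/(2x)
x₀ = 2.0

x_1 = g(2.000000) = 2.250000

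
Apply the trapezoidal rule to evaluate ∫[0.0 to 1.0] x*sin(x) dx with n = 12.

f(x) = x*sin(x)
a = 0.0, b = 1.0, n = 12
h = (b - a)/n = 0.083333

Trapezoidal rule: (h/2)[f(x₀) + 2f(x₁) + 2f(x₂) + ... + f(xₙ)]

x_0 = 0.0000, f(x_0) = 0.000000, coefficient = 1
x_1 = 0.0833, f(x_1) = 0.006936, coefficient = 2
x_2 = 0.1667, f(x_2) = 0.027649, coefficient = 2
x_3 = 0.2500, f(x_3) = 0.061851, coefficient = 2
x_4 = 0.3333, f(x_4) = 0.109065, coefficient = 2
x_5 = 0.4167, f(x_5) = 0.168631, coefficient = 2
x_6 = 0.5000, f(x_6) = 0.239713, coefficient = 2
x_7 = 0.5833, f(x_7) = 0.321305, coefficient = 2
x_8 = 0.6667, f(x_8) = 0.412247, coefficient = 2
x_9 = 0.7500, f(x_9) = 0.511229, coefficient = 2
x_10 = 0.8333, f(x_10) = 0.616814, coefficient = 2
x_11 = 0.9167, f(x_11) = 0.727446, coefficient = 2
x_12 = 1.0000, f(x_12) = 0.841471, coefficient = 1

I ≈ (0.083333/2) × 7.247245 = 0.301969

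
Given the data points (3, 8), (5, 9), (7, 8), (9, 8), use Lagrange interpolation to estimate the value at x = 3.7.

Lagrange interpolation formula:
P(x) = Σ yᵢ × Lᵢ(x)
where Lᵢ(x) = Π_{j≠i} (x - xⱼ)/(xᵢ - xⱼ)

L_0(3.7) = (3.7 - 5)/(3 - 5) × (3.7 - 7)/(3 - 7) × (3.7 - 9)/(3 - 9) = 0.473687
L_1(3.7) = (3.7 - 3)/(5 - 3) × (3.7 - 7)/(5 - 7) × (3.7 - 9)/(5 - 9) = 0.765188
L_2(3.7) = (3.7 - 3)/(7 - 3) × (3.7 - 5)/(7 - 5) × (3.7 - 9)/(7 - 9) = -0.301438
L_3(3.7) = (3.7 - 3)/(9 - 3) × (3.7 - 5)/(9 - 5) × (3.7 - 7)/(9 - 7) = 0.062562

P(3.7) = 8×L_0(3.7) + 9×L_1(3.7) + 8×L_2(3.7) + 8×L_3(3.7)
P(3.7) = 8.765187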